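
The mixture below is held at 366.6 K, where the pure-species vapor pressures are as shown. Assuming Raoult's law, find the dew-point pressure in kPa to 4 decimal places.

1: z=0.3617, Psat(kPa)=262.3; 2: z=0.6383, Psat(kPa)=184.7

At the dew point ψ → 1, so Σzᵢ/Kᵢ = 1 with Kᵢ = Pᵢˢᵃᵗ/P ⇒ 1/P = Σzᵢ/Pᵢˢᵃᵗ.
1/P = 0.3617/262.3 + 0.6383/184.7 = 0.0048348 ⇒ P = 206.8325 kPa

Pdew = 206.8325 kPa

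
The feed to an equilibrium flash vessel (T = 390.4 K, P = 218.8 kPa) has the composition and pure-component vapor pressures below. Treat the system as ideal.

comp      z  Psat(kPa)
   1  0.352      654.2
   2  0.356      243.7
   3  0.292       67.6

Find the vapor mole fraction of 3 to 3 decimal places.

Raoult's law: Kᵢ = Pᵢˢᵃᵗ/P = Pᵢˢᵃᵗ/218.8.
  K_1 = 654.2/218.8 = 2.98995, K_2 = 243.7/218.8 = 1.11380, K_3 = 67.6/218.8 = 0.30896
Newton iteration, ψ⁰ = 0.41:
  ψ = 0.410: g = 0.1429, g' = -0.698 → ψ = 0.615
  ψ = 0.615: g = 0.0022, g' = -0.707 → ψ = 0.618
Converged at ψ = 0.618.
Compositions from xᵢ = zᵢ/(1+ψ(Kᵢ−1)), yᵢ = Kᵢxᵢ:
  1: x = 0.158, y = 0.472
  2: x = 0.333, y = 0.370
  3: x = 0.509, y = 0.157

y_3 = 0.157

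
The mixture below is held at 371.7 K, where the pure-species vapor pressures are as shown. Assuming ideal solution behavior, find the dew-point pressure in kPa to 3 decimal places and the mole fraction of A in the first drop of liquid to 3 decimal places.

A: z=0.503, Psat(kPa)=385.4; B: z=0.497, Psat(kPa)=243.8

At the dew point ψ → 1, so Σzᵢ/Kᵢ = 1 with Kᵢ = Pᵢˢᵃᵗ/P ⇒ 1/P = Σzᵢ/Pᵢˢᵃᵗ.
1/P = 0.503/385.4 + 0.497/243.8 = 0.003344 ⇒ P = 299.070 kPa
xᵢ = zᵢP/Pᵢˢᵃᵗ ⇒ x_A = 0.503·299.070/385.4 = 0.390

Pdew = 299.070 kPa, x_A = 0.390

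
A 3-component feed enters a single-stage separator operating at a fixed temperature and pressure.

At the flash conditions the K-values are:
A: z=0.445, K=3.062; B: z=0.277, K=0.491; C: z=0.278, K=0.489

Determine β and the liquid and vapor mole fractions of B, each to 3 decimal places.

β = 0.603, x_B = 0.400, y_B = 0.196

Let β = V/F and solve Σ zᵢ(Kᵢ−1)/(1+β(Kᵢ−1)) = 0.
g(0) = ΣzᵢKᵢ − 1 = 0.635 and g(1) = 1 − Σzᵢ/Kᵢ = -0.278, so a root lies in (0, 1).
Newton–Raphson from β = 0.55:
  β = 0.550: g = 0.0366, g' = -0.694 → β = 0.603
Converged at β = 0.603.
Compositions from xᵢ = zᵢ/(1+β(Kᵢ−1)), yᵢ = Kᵢxᵢ:
  A: x = 0.198, y = 0.607
  B: x = 0.400, y = 0.196
  C: x = 0.402, y = 0.197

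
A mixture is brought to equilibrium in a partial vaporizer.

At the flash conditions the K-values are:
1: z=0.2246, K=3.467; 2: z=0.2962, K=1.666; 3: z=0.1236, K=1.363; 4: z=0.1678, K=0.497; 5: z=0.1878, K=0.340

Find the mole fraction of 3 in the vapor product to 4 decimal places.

y_3 = 0.1336

Let β = V/F and solve Σ zᵢ(Kᵢ−1)/(1+β(Kᵢ−1)) = 0.
Check two-phase: ΣzᵢKᵢ = 1.5879 > 1 and Σzᵢ/Kᵢ = 1.2232 > 1, so g(0) = 0.5879 > 0 and g(1) = -0.2232 < 0.
Newton iteration, β⁰ = 0.5:
  β = 0.5000: g = 0.13628, g' = -0.6176 → β = 0.7207
  β = 0.7207: g = -0.00045, g' = -0.6493 → β = 0.7200
Converged at β = 0.7200.
Compositions from xᵢ = zᵢ/(1+β(Kᵢ−1)), yᵢ = Kᵢxᵢ:
  1: x = 0.0809, y = 0.2805
  2: x = 0.2002, y = 0.3335
  3: x = 0.0980, y = 0.1336
  4: x = 0.2631, y = 0.1307
  5: x = 0.3578, y = 0.1217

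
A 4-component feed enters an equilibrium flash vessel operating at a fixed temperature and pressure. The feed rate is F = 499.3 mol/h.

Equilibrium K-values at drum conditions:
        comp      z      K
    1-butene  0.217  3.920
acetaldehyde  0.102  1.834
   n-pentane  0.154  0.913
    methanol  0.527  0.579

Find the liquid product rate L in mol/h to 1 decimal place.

L = 226.1 mol/h

Material balance + equilibrium reduce to Σ zᵢ(Kᵢ−1)/(1+ψ(Kᵢ−1)) = 0.
Check two-phase: ΣzᵢKᵢ = 1.483 > 1 and Σzᵢ/Kᵢ = 1.190 > 1, so g(0) = 0.483 > 0 and g(1) = -0.190 < 0.
Iterate (Newton) starting at ψ = 0.5:
  ψ = 0.500: g = 0.0226, g' = -0.492 → ψ = 0.546
  ψ = 0.546: g = 0.0006, g' = -0.467 → ψ = 0.547
Converged at ψ = 0.547.
Then V = ψ·F = 0.5472·499.3 = 273.2 mol/h and L = F − V = 226.1 mol/h.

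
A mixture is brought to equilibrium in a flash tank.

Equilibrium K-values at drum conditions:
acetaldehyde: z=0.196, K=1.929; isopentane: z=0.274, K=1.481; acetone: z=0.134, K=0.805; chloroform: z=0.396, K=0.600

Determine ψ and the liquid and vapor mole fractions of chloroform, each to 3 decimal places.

ψ = 0.516, x_chloroform = 0.499, y_chloroform = 0.299

Rachford–Rice: g(ψ) = Σ zᵢ(Kᵢ−1)/(1+ψ(Kᵢ−1)) = 0.
Check two-phase: ΣzᵢKᵢ = 1.129 > 1 and Σzᵢ/Kᵢ = 1.113 > 1, so g(0) = 0.129 > 0 and g(1) = -0.113 < 0.
Newton iteration, ψ⁰ = 0.46:
  ψ = 0.460: g = 0.0127, g' = -0.227 → ψ = 0.516
Converged at ψ = 0.516.
Compositions from xᵢ = zᵢ/(1+ψ(Kᵢ−1)), yᵢ = Kᵢxᵢ:
  acetaldehyde: x = 0.132, y = 0.256
  isopentane: x = 0.220, y = 0.325
  acetone: x = 0.149, y = 0.120
  chloroform: x = 0.499, y = 0.299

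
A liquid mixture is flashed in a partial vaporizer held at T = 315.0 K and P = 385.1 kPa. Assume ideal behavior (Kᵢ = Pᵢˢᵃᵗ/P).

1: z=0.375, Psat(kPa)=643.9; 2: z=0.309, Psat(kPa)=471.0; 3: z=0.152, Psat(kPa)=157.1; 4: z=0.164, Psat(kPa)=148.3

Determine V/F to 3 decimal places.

Raoult's law: Kᵢ = Pᵢˢᵃᵗ/P = Pᵢˢᵃᵗ/385.1.
  K_1 = 643.9/385.1 = 1.67203, K_2 = 471.0/385.1 = 1.22306, K_3 = 157.1/385.1 = 0.40795, K_4 = 148.3/385.1 = 0.38509
Material balance + equilibrium reduce to Σ zᵢ(Kᵢ−1)/(1+V/F(Kᵢ−1)) = 0.
Check two-phase: ΣzᵢKᵢ = 1.130 > 1 and Σzᵢ/Kᵢ = 1.275 > 1, so g(0) = 0.130 > 0 and g(1) = -0.275 < 0.
Iterate (Newton) starting at V/F = 0.5:
  V/F = 0.500: g = -0.0228, g' = -0.344 → V/F = 0.434
  V/F = 0.434: g = -0.0006, g' = -0.326 → V/F = 0.432
Converged at V/F = 0.432.

V/F = 0.432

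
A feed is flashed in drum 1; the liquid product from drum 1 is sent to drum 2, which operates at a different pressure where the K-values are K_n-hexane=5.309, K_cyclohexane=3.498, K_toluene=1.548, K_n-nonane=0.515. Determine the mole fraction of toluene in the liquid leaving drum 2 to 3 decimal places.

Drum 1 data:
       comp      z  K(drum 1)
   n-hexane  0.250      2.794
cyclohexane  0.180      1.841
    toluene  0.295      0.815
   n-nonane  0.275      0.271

x_toluene (drum 2) = 0.217

Drum 1:
Material balance + equilibrium reduce to Σ zᵢ(Kᵢ−1)/(1+ψ₁(Kᵢ−1)) = 0.
Feasibility: ΣzᵢKᵢ = 1.345, Σzᵢ/Kᵢ = 1.564 — both > 1, two phases present.
Iterate (Newton) starting at ψ₁ = 0.55:
  ψ₁ = 0.550: g = -0.0662, g' = -0.683 → ψ₁ = 0.453
  ψ₁ = 0.453: g = -0.0019, g' = -0.649 → ψ₁ = 0.450
Converged at ψ₁ = 0.450.
Drum-1 compositions:
  n-hexane: x = 0.138, y = 0.386
  cyclohexane: x = 0.131, y = 0.240
  toluene: x = 0.322, y = 0.262
  n-nonane: x = 0.409, y = 0.111
Drum-2 feed = drum-1 liquid: z₂ = (0.1383, 0.1306, 0.3218, 0.4093).
Drum 2:
Rachford–Rice: g(ψ₂) = Σ zᵢ(Kᵢ−1)/(1+ψ₂(Kᵢ−1)) = 0.
g(0) = ΣzᵢKᵢ − 1 = 0.900 and g(1) = 1 − Σzᵢ/Kᵢ = -0.066, so a root lies in (0, 1).
Newton iteration, ψ₂⁰ = 0.5:
  ψ₂ = 0.500: g = 0.2103, g' = -0.646 → ψ₂ = 0.825
  ψ₂ = 0.825: g = 0.0278, g' = -0.524 → ψ₂ = 0.878
Converged at ψ₂ = 0.878.
  n-hexane: x = 0.029, y = 0.153
  cyclohexane: x = 0.041, y = 0.143
  toluene: x = 0.217, y = 0.336
  n-nonane: x = 0.713, y = 0.367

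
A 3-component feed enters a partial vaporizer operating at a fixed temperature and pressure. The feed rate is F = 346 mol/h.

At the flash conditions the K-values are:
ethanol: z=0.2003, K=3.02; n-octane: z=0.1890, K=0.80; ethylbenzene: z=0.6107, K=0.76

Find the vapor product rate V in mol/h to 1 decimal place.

Newton iteration, V/F⁰ = 0.5:
  V/F = 0.5000: g = -0.00726, g' = -0.2571 → V/F = 0.4718
  V/F = 0.4718: g = 0.00016, g' = -0.2682 → V/F = 0.4723
Converged at V/F = 0.4723.
Then V = V/F·F = 0.4723·346 = 163.4 mol/h and L = F − V = 182.6 mol/h.

V = 163.4 mol/h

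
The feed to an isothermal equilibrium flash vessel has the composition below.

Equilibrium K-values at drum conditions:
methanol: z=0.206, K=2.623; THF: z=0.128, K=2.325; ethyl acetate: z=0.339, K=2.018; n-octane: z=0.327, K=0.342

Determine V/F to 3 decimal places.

V/F = 0.758

Rachford–Rice: g(V/F) = Σ zᵢ(Kᵢ−1)/(1+V/F(Kᵢ−1)) = 0.
Check two-phase: ΣzᵢKᵢ = 1.634 > 1 and Σzᵢ/Kᵢ = 1.258 > 1, so g(0) = 0.634 > 0 and g(1) = -0.258 < 0.
Newton–Raphson from V/F = 0.5:
  V/F = 0.500: g = 0.1946, g' = -0.715 → V/F = 0.772
  V/F = 0.772: g = -0.0119, g' = -0.857 → V/F = 0.758
Converged at V/F = 0.758.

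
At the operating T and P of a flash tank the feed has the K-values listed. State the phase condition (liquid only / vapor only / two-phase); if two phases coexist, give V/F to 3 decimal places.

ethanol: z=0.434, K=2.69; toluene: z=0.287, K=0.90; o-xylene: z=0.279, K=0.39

ΣzᵢKᵢ = 1.535; Σzᵢ/Kᵢ = 1.196.
Both exceed 1, so a two-phase solution exists.
Material balance + equilibrium reduce to Σ zᵢ(Kᵢ−1)/(1+ψ(Kᵢ−1)) = 0.
Newton iteration, ψ⁰ = 0.58:
  ψ = 0.580: g = 0.0766, g' = -0.568 → ψ = 0.715
  ψ = 0.715: g = -0.0005, g' = -0.584 → ψ = 0.714
Converged at ψ = 0.714.

two-phase, V/F = 0.714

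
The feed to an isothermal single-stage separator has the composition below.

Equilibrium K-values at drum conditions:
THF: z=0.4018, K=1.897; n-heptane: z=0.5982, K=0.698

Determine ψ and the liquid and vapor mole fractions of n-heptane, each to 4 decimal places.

Iterate (Newton) starting at ψ = 0.5:
  ψ = 0.5000: g = 0.03603, g' = -0.2298 → ψ = 0.6568
  ψ = 0.6568: g = 0.00144, g' = -0.2129 → ψ = 0.6636
Converged at ψ = 0.6636.
Compositions from xᵢ = zᵢ/(1+ψ(Kᵢ−1)), yᵢ = Kᵢxᵢ:
  THF: x = 0.2519, y = 0.4778
  n-heptane: x = 0.7481, y = 0.5222

ψ = 0.6636, x_n-heptane = 0.7481, y_n-heptane = 0.5222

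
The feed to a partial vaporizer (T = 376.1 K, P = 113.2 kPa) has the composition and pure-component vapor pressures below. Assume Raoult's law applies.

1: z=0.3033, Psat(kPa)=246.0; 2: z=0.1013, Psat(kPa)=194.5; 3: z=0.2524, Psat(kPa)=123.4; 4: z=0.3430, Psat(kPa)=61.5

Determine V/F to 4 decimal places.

Raoult's law: Kᵢ = Pᵢˢᵃᵗ/P = Pᵢˢᵃᵗ/113.2.
  K_1 = 246.0/113.2 = 2.173145, K_2 = 194.5/113.2 = 1.718198, K_3 = 123.4/113.2 = 1.090106, K_4 = 61.5/113.2 = 0.543286
Rachford–Rice: g(V/F) = Σ zᵢ(Kᵢ−1)/(1+V/F(Kᵢ−1)) = 0.
Feasibility: ΣzᵢKᵢ = 1.2947, Σzᵢ/Kᵢ = 1.0614 — both > 1, two phases present.
Iterate (Newton) starting at V/F = 0.5:
  V/F = 0.5000: g = 0.09655, g' = -0.3161 → V/F = 0.8054
  V/F = 0.8054: g = 0.00245, g' = -0.3121 → V/F = 0.8132
Converged at V/F = 0.8132.

V/F = 0.8132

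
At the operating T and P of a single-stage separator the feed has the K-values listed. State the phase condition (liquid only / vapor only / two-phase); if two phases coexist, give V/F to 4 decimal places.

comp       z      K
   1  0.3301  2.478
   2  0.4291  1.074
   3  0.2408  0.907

ΣzᵢKᵢ = 1.4972; Σzᵢ/Kᵢ = 0.7982.
Since Σzᵢ/Kᵢ < 1 the mixture is above its dew point — single vapor phase.

vapor only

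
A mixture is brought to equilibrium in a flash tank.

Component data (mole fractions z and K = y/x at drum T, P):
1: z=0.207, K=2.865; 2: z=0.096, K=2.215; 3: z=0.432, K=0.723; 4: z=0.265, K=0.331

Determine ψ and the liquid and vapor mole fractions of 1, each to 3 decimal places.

ψ = 0.268, x_1 = 0.138, y_1 = 0.395

Rachford–Rice: g(ψ) = Σ zᵢ(Kᵢ−1)/(1+ψ(Kᵢ−1)) = 0.
Feasibility: ΣzᵢKᵢ = 1.206, Σzᵢ/Kᵢ = 1.514 — both > 1, two phases present.
Newton–Raphson from ψ = 0.5:
  ψ = 0.500: g = -0.1330, g' = -0.560 → ψ = 0.263
  ψ = 0.263: g = 0.0034, g' = -0.619 → ψ = 0.268
Converged at ψ = 0.268.
Compositions from xᵢ = zᵢ/(1+ψ(Kᵢ−1)), yᵢ = Kᵢxᵢ:
  1: x = 0.138, y = 0.395
  2: x = 0.072, y = 0.160
  3: x = 0.467, y = 0.337
  4: x = 0.323, y = 0.107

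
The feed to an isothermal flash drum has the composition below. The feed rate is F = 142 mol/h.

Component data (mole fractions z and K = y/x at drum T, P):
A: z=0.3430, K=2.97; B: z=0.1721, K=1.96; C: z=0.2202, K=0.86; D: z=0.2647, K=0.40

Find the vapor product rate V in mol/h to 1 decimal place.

Rachford–Rice: g(V/F) = Σ zᵢ(Kᵢ−1)/(1+V/F(Kᵢ−1)) = 0.
Feasibility: ΣzᵢKᵢ = 1.6513, Σzᵢ/Kᵢ = 1.1211 — both > 1, two phases present.
Newton–Raphson from V/F = 0.5:
  V/F = 0.5000: g = 0.19201, g' = -0.6097 → V/F = 0.8149
  V/F = 0.8149: g = 0.00648, g' = -0.6164 → V/F = 0.8254
Converged at V/F = 0.8254.
Then V = V/F·F = 0.8254·142 = 117.2 mol/h and L = F − V = 24.8 mol/h.

V = 117.2 mol/h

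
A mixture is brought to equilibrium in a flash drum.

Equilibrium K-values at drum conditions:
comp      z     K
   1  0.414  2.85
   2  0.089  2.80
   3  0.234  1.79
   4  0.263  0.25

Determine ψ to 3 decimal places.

ψ = 0.796

Let ψ = V/F and solve Σ zᵢ(Kᵢ−1)/(1+ψ(Kᵢ−1)) = 0.
Feasibility: ΣzᵢKᵢ = 1.914, Σzᵢ/Kᵢ = 1.360 — both > 1, two phases present.
Newton–Raphson from ψ = 0.5:
  ψ = 0.500: g = 0.2991, g' = -0.916 → ψ = 0.827
  ψ = 0.827: g = -0.0399, g' = -1.345 → ψ = 0.797
  ψ = 0.797: g = -0.0015, g' = -1.249 → ψ = 0.796
Converged at ψ = 0.796.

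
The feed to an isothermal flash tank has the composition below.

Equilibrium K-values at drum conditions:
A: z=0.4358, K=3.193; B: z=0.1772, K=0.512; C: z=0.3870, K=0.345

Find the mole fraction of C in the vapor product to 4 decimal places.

Material balance + equilibrium reduce to Σ zᵢ(Kᵢ−1)/(1+V/F(Kᵢ−1)) = 0.
Check two-phase: ΣzᵢKᵢ = 1.6158 > 1 and Σzᵢ/Kᵢ = 1.6043 > 1, so g(0) = 0.6158 > 0 and g(1) = -0.6043 < 0.
Newton–Raphson from V/F = 0.65:
  V/F = 0.6500: g = -0.17403, g' = -0.9503 → V/F = 0.4669
  V/F = 0.4669: g = -0.00490, g' = -0.9270 → V/F = 0.4616
Converged at V/F = 0.4616.
Compositions from xᵢ = zᵢ/(1+V/F(Kᵢ−1)), yᵢ = Kᵢxᵢ:
  A: x = 0.2166, y = 0.6915
  B: x = 0.2287, y = 0.1171
  C: x = 0.5547, y = 0.1914

y_C = 0.1914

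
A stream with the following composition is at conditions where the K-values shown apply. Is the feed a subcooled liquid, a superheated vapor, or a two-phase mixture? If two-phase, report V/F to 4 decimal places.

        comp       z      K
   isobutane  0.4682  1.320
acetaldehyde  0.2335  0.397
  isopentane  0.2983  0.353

ΣzᵢKᵢ = 0.8160; Σzᵢ/Kᵢ = 1.7879.
Since ΣzᵢKᵢ < 1 the mixture is below its bubble point — single liquid phase.

subcooled liquid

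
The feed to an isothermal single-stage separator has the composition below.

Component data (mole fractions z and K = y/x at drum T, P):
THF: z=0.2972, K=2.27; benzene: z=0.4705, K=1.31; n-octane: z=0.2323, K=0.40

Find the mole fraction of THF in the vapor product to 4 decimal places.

Let ψ = V/F and solve Σ zᵢ(Kᵢ−1)/(1+ψ(Kᵢ−1)) = 0.
Feasibility: ΣzᵢKᵢ = 1.3839, Σzᵢ/Kᵢ = 1.0708 — both > 1, two phases present.
Newton–Raphson from ψ = 0.34:
  ψ = 0.3400: g = 0.22046, g' = -0.4028 → ψ = 0.8873
  ψ = 0.8873: g = -0.00621, g' = -0.5162 → ψ = 0.8753
  ψ = 0.8753: g = -0.00006, g' = -0.5064 → ψ = 0.8752
Converged at ψ = 0.8752.
Compositions from xᵢ = zᵢ/(1+ψ(Kᵢ−1)), yᵢ = Kᵢxᵢ:
  THF: x = 0.1408, y = 0.3195
  benzene: x = 0.3701, y = 0.4848
  n-octane: x = 0.4891, y = 0.1957

y_THF = 0.3195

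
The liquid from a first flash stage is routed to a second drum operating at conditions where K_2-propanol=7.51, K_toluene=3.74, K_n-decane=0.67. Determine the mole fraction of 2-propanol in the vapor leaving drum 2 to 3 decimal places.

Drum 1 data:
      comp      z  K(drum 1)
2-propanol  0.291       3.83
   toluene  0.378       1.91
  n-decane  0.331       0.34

y_2-propanol (drum 2) = 0.117

Drum 1:
Material balance + equilibrium reduce to Σ zᵢ(Kᵢ−1)/(1+ψ₁(Kᵢ−1)) = 0.
Feasibility: ΣzᵢKᵢ = 1.949, Σzᵢ/Kᵢ = 1.247 — both > 1, two phases present.
Iterate (Newton) starting at ψ₁ = 0.5:
  ψ₁ = 0.500: g = 0.2514, g' = -0.869 → ψ₁ = 0.789
  ψ₁ = 0.789: g = -0.0012, g' = -0.957 → ψ₁ = 0.788
Converged at ψ₁ = 0.788.
Drum-1 compositions:
  2-propanol: x = 0.090, y = 0.345
  toluene: x = 0.220, y = 0.420
  n-decane: x = 0.690, y = 0.235
Drum-2 feed = drum-1 liquid: z₂ = (0.0901, 0.2201, 0.6898).
Drum 2:
Rachford–Rice: g(ψ₂) = Σ zᵢ(Kᵢ−1)/(1+ψ₂(Kᵢ−1)) = 0.
g(0) = ΣzᵢKᵢ − 1 = 0.962 and g(1) = 1 − Σzᵢ/Kᵢ = -0.100, so a root lies in (0, 1).
Iterate (Newton) starting at ψ₂ = 0.62:
  ψ₂ = 0.620: g = 0.0538, g' = -0.496 → ψ₂ = 0.728
  ψ₂ = 0.728: g = 0.0038, g' = -0.430 → ψ₂ = 0.737
Converged at ψ₂ = 0.737.
  2-propanol: x = 0.016, y = 0.117
  toluene: x = 0.073, y = 0.273
  n-decane: x = 0.912, y = 0.611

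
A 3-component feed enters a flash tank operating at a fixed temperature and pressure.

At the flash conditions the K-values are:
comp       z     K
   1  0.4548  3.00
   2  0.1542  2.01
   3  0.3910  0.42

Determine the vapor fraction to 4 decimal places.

ψ = 0.8165

Newton iteration, ψ⁰ = 0.51:
  ψ = 0.5100: g = 0.23105, g' = -0.7796 → ψ = 0.8064
  ψ = 0.8064: g = 0.00794, g' = -0.7785 → ψ = 0.8166
  ψ = 0.8166: g = -0.00003, g' = -0.7843 → ψ = 0.8165
Converged at ψ = 0.8165.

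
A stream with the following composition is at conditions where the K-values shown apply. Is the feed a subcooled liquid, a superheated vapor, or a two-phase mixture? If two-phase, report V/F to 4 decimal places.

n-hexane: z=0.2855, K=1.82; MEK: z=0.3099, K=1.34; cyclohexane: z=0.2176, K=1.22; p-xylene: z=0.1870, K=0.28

ΣzᵢKᵢ = 1.2527; Σzᵢ/Kᵢ = 1.2344.
Both exceed 1, so a two-phase solution exists.
Let ψ = V/F and solve Σ zᵢ(Kᵢ−1)/(1+ψ(Kᵢ−1)) = 0.
Newton iteration, ψ⁰ = 0.68:
  ψ = 0.6800: g = 0.01373, g' = -0.4829 → ψ = 0.7084
  ψ = 0.7084: g = -0.00040, g' = -0.5118 → ψ = 0.7077
Converged at ψ = 0.7076.

two-phase, V/F = 0.7076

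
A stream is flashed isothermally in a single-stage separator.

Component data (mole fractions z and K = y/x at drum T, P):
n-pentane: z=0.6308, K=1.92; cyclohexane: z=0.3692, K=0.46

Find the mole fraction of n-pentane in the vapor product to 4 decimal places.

Material balance + equilibrium reduce to Σ zᵢ(Kᵢ−1)/(1+V/F(Kᵢ−1)) = 0.
g(0) = ΣzᵢKᵢ − 1 = 0.3810 and g(1) = 1 − Σzᵢ/Kᵢ = -0.1312, so a root lies in (0, 1).
Binary case is linear: z₁(K₁−1)(1+V/F(K₂−1)) + z₂(K₂−1)(1+V/F(K₁−1)) = 0
⇒ V/F = [z₁(K₁−1)+z₂(K₂−1)] / [−(K₁−1)(K₂−1)] = 0.38097/0.49680 = 0.7668
Compositions from xᵢ = zᵢ/(1+V/F(Kᵢ−1)), yᵢ = Kᵢxᵢ:
  n-pentane: x = 0.3699, y = 0.7101
  cyclohexane: x = 0.6301, y = 0.2899

y_n-pentane = 0.7101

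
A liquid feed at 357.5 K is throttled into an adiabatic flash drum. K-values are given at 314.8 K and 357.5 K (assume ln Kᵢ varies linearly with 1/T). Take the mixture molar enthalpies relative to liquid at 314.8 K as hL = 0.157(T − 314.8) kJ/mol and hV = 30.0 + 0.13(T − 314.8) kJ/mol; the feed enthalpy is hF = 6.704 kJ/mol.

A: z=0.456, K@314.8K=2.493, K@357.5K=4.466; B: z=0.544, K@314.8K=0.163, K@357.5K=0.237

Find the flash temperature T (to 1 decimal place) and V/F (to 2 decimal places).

Adiabatic flash: solve Rachford–Rice at each trial T, then check hF = ψ·hV(T) + (1−ψ)·hL(T).
  T = 314.8 K: K = (2.493, 0.163), RR gives ψ = 0.180, H_out = 5.413 kJ/mol
  T = 357.5 K: K = (4.466, 0.237), RR gives ψ = 0.441, H_out = 19.416 kJ/mol
  T = 336.1 K: K = (3.397, 0.199), RR gives ψ = 0.342, H_out = 13.413 kJ/mol
  T = 325.5 K: K = (2.927, 0.181), RR gives ψ = 0.274, H_out = 9.828 kJ/mol
  T = 320.1 K: K = (2.703, 0.172), RR gives ψ = 0.231, H_out = 7.730 kJ/mol
  T = 317.5 K: K = (2.599, 0.167), RR gives ψ = 0.207, H_out = 6.631 kJ/mol
  T = 318.8 K: K = (2.650, 0.170), RR gives ψ = 0.219, H_out = 7.189 kJ/mol
Linear interpolation between T = 317.5 (H_out = 6.631) and T = 318.8 (H_out = 7.189) on hF = 6.704 gives T ≈ 317.7 K, at which ψ = 0.21.

T = 317.7 K, V/F = 0.21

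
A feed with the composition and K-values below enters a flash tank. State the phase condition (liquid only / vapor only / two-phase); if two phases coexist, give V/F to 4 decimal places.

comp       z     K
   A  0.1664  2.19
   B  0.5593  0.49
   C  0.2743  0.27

ΣzᵢKᵢ = 0.7125; Σzᵢ/Kᵢ = 2.2333.
Since ΣzᵢKᵢ < 1 the mixture is below its bubble point — single liquid phase.

liquid only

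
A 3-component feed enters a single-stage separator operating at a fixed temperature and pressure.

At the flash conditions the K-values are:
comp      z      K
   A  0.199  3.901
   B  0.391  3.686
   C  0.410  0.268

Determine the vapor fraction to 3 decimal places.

Material balance + equilibrium reduce to Σ zᵢ(Kᵢ−1)/(1+ψ(Kᵢ−1)) = 0.
g(0) = ΣzᵢKᵢ − 1 = 1.327 and g(1) = 1 − Σzᵢ/Kᵢ = -0.687, so a root lies in (0, 1).
Iterate (Newton) starting at ψ = 0.62:
  ψ = 0.620: g = 0.0508, g' = -1.347 → ψ = 0.658
  ψ = 0.658: g = -0.0006, g' = -1.384 → ψ = 0.657
Converged at ψ = 0.657.

ψ = 0.657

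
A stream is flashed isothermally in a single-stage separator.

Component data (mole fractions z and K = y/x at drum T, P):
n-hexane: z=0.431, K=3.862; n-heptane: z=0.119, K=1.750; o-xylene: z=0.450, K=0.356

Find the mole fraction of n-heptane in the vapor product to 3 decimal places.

y_n-heptane = 0.141

Let β = V/F and solve Σ zᵢ(Kᵢ−1)/(1+β(Kᵢ−1)) = 0.
Check two-phase: ΣzᵢKᵢ = 2.033 > 1 and Σzᵢ/Kᵢ = 1.444 > 1, so g(0) = 1.033 > 0 and g(1) = -0.444 < 0.
Iterate (Newton) starting at β = 0.5:
  β = 0.500: g = 0.1449, g' = -1.039 → β = 0.639
  β = 0.639: g = 0.0035, g' = -1.011 → β = 0.643
Converged at β = 0.643.
Compositions from xᵢ = zᵢ/(1+β(Kᵢ−1)), yᵢ = Kᵢxᵢ:
  n-hexane: x = 0.152, y = 0.586
  n-heptane: x = 0.080, y = 0.141
  o-xylene: x = 0.768, y = 0.273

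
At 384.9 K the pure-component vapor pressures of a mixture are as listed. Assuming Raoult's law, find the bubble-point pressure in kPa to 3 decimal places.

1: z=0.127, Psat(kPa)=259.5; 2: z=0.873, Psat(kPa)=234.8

At the bubble point ψ → 0, so ΣzᵢKᵢ = 1 with Kᵢ = Pᵢˢᵃᵗ/P ⇒ P = ΣzᵢPᵢˢᵃᵗ.
P = 0.127·259.5 + 0.873·234.8 = 237.937 kPa

Pbub = 237.937 kPa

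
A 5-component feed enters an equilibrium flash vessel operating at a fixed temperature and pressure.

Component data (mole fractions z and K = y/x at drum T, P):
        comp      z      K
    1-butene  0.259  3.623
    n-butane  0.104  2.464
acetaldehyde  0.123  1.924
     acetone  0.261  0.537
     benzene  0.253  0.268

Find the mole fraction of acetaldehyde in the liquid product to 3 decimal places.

Iterate (Newton) starting at ψ = 0.5:
  ψ = 0.500: g = 0.0102, g' = -0.889 → ψ = 0.511
Converged at ψ = 0.511.
Compositions from xᵢ = zᵢ/(1+ψ(Kᵢ−1)), yᵢ = Kᵢxᵢ:
  1-butene: x = 0.111, y = 0.401
  n-butane: x = 0.059, y = 0.147
  acetaldehyde: x = 0.084, y = 0.161
  acetone: x = 0.342, y = 0.184
  benzene: x = 0.404, y = 0.108

x_acetaldehyde = 0.084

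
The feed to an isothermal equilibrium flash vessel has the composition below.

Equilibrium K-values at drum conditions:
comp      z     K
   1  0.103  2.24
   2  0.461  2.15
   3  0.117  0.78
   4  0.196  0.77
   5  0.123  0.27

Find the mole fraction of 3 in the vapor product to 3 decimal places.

y_3 = 0.113

Material balance + equilibrium reduce to Σ zᵢ(Kᵢ−1)/(1+ψ(Kᵢ−1)) = 0.
Feasibility: ΣzᵢKᵢ = 1.497, Σzᵢ/Kᵢ = 1.121 — both > 1, two phases present.
Newton iteration, ψ⁰ = 0.5:
  ψ = 0.500: g = 0.1942, g' = -0.489 → ψ = 0.897
  ψ = 0.897: g = -0.0276, g' = -0.759 → ψ = 0.861
  ψ = 0.861: g = -0.0013, g' = -0.690 → ψ = 0.859
Converged at ψ = 0.859.
Compositions from xᵢ = zᵢ/(1+ψ(Kᵢ−1)), yᵢ = Kᵢxᵢ:
  1: x = 0.050, y = 0.112
  2: x = 0.232, y = 0.499
  3: x = 0.144, y = 0.113
  4: x = 0.244, y = 0.188
  5: x = 0.330, y = 0.089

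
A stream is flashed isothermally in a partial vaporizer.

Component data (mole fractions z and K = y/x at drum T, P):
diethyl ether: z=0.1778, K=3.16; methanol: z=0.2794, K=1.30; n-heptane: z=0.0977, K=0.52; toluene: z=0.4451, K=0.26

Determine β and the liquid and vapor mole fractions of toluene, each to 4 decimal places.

β = 0.0914, x_toluene = 0.4774, y_toluene = 0.1241

Material balance + equilibrium reduce to Σ zᵢ(Kᵢ−1)/(1+β(Kᵢ−1)) = 0.
Check two-phase: ΣzᵢKᵢ = 1.0916 > 1 and Σzᵢ/Kᵢ = 2.1710 > 1, so g(0) = 0.0916 > 0 and g(1) = -1.1710 < 0.
Newton iteration, β⁰ = 0.63:
  β = 0.6300: g = -0.45109, g' = -1.0683 → β = 0.2077
  β = 0.2077: g = -0.09730, g' = -0.7856 → β = 0.0839
  β = 0.0839: g = 0.00685, g' = -0.9200 → β = 0.0913
  β = 0.0913: g = 0.00005, g' = -0.9075 → β = 0.0914
Converged at β = 0.0914.
Compositions from xᵢ = zᵢ/(1+β(Kᵢ−1)), yᵢ = Kᵢxᵢ:
  diethyl ether: x = 0.1485, y = 0.4692
  methanol: x = 0.2719, y = 0.3535
  n-heptane: x = 0.1022, y = 0.0531
  toluene: x = 0.4774, y = 0.1241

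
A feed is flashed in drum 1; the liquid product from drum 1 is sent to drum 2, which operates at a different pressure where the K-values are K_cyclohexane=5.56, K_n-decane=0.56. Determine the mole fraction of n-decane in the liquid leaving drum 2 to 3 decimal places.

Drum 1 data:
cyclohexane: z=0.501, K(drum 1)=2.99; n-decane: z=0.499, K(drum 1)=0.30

x_n-decane (drum 2) = 0.912

Drum 1:
Newton iteration, ψ₁⁰ = 0.59:
  ψ₁ = 0.590: g = -0.1365, g' = -1.129 → ψ₁ = 0.469
  ψ₁ = 0.469: g = -0.0045, g' = -1.073 → ψ₁ = 0.465
Converged at ψ₁ = 0.465.
Drum-1 compositions:
  cyclohexane: x = 0.260, y = 0.778
  n-decane: x = 0.740, y = 0.222
Drum-2 feed = drum-1 liquid: z₂ = (0.2602, 0.7398).
Drum 2:
Binary case is linear: z₁(K₁−1)(1+ψ₂(K₂−1)) + z₂(K₂−1)(1+ψ₂(K₁−1)) = 0
⇒ ψ₂ = [z₁(K₁−1)+z₂(K₂−1)] / [−(K₁−1)(K₂−1)] = 0.8611/2.0064 = 0.429
  cyclohexane: x = 0.088, y = 0.489
  n-decane: x = 0.912, y = 0.511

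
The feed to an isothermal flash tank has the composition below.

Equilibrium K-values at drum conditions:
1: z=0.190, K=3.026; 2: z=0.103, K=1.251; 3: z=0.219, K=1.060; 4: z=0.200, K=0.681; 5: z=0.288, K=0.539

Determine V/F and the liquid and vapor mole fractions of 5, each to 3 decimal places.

V/F = 0.437, x_5 = 0.361, y_5 = 0.194

Material balance + equilibrium reduce to Σ zᵢ(Kᵢ−1)/(1+V/F(Kᵢ−1)) = 0.
g(0) = ΣzᵢKᵢ − 1 = 0.227 and g(1) = 1 − Σzᵢ/Kᵢ = -0.180, so a root lies in (0, 1).
Newton–Raphson from V/F = 0.68:
  V/F = 0.680: g = -0.0783, g' = -0.306 → V/F = 0.425
  V/F = 0.425: g = 0.0042, g' = -0.353 → V/F = 0.437
Converged at V/F = 0.437.
Compositions from xᵢ = zᵢ/(1+V/F(Kᵢ−1)), yᵢ = Kᵢxᵢ:
  1: x = 0.101, y = 0.305
  2: x = 0.093, y = 0.116
  3: x = 0.213, y = 0.226
  4: x = 0.232, y = 0.158
  5: x = 0.361, y = 0.194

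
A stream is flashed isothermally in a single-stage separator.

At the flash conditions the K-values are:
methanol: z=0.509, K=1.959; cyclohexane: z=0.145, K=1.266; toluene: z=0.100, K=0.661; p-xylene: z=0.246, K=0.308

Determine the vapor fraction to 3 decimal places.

ψ = 0.617

Rachford–Rice: g(ψ) = Σ zᵢ(Kᵢ−1)/(1+ψ(Kᵢ−1)) = 0.
Check two-phase: ΣzᵢKᵢ = 1.323 > 1 and Σzᵢ/Kᵢ = 1.324 > 1, so g(0) = 0.323 > 0 and g(1) = -0.324 < 0.
Iterate (Newton) starting at ψ = 0.35:
  ψ = 0.350: g = 0.1376, g' = -0.491 → ψ = 0.630
  ψ = 0.630: g = -0.0078, g' = -0.579 → ψ = 0.617
Converged at ψ = 0.617.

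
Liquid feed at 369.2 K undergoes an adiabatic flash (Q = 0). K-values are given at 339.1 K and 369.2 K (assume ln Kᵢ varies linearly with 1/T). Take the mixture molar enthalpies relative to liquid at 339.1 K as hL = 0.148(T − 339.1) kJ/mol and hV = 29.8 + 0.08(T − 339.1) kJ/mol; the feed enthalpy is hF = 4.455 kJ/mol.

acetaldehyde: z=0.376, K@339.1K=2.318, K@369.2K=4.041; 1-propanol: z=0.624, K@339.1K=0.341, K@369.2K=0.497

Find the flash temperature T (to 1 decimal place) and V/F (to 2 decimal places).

Adiabatic flash: solve Rachford–Rice at each trial T, then check hF = ψ·hV(T) + (1−ψ)·hL(T).
  T = 339.1 K: K = (2.318, 0.341), RR gives ψ = 0.097, H_out = 2.894 kJ/mol
  T = 369.2 K: K = (4.041, 0.497), RR gives ψ = 0.542, H_out = 19.506 kJ/mol
  T = 354.1 K: K = (3.094, 0.415), RR gives ψ = 0.344, H_out = 12.133 kJ/mol
  T = 346.6 K: K = (2.686, 0.377), RR gives ψ = 0.233, H_out = 7.946 kJ/mol
  T = 342.9 K: K = (2.500, 0.359), RR gives ψ = 0.170, H_out = 5.599 kJ/mol
  T = 341.0 K: K = (2.408, 0.350), RR gives ψ = 0.135, H_out = 4.290 kJ/mol
Linear interpolation between T = 341.0 (H_out = 4.290) and T = 342.9 (H_out = 5.599) on hF = 4.455 gives T ≈ 341.2 K, at which ψ = 0.14.

T = 341.2 K, V/F = 0.14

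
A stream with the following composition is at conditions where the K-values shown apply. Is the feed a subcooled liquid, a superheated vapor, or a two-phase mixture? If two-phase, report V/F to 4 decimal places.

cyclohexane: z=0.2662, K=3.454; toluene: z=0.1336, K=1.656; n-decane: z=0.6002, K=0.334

two-phase, V/F = 0.2506

ΣzᵢKᵢ = 1.3412; Σzᵢ/Kᵢ = 1.9548.
Both exceed 1, so a two-phase solution exists.
Iterate (Newton) starting at ψ = 0.5:
  ψ = 0.5000: g = -0.23997, g' = -0.9542 → ψ = 0.2485
  ψ = 0.2485: g = 0.00212, g' = -1.0434 → ψ = 0.2506
Converged at ψ = 0.2506.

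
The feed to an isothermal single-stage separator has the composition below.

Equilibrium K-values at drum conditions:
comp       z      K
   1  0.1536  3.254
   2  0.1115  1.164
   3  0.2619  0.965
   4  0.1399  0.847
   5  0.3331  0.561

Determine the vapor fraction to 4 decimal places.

Newton iteration, ψ⁰ = 0.5:
  ψ = 0.5000: g = -0.04019, g' = -0.2846 → ψ = 0.3588
  ψ = 0.3588: g = 0.00319, g' = -0.3357 → ψ = 0.3683
Converged at ψ = 0.3683.

ψ = 0.3683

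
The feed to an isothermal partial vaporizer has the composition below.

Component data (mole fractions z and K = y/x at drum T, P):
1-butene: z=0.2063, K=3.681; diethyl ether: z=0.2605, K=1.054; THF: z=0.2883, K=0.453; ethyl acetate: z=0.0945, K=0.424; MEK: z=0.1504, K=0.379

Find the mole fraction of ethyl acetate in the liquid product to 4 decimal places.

Let ψ = V/F and solve Σ zᵢ(Kᵢ−1)/(1+ψ(Kᵢ−1)) = 0.
g(0) = ΣzᵢKᵢ − 1 = 0.2616 and g(1) = 1 − Σzᵢ/Kᵢ = -0.5593, so a root lies in (0, 1).
Newton iteration, ψ⁰ = 0.33:
  ψ = 0.3300: g = -0.06984, g' = -0.6862 → ψ = 0.2282
  ψ = 0.2282: g = 0.00534, g' = -0.8044 → ψ = 0.2349
Converged at ψ = 0.2349.
Compositions from xᵢ = zᵢ/(1+ψ(Kᵢ−1)), yᵢ = Kᵢxᵢ:
  1-butene: x = 0.1266, y = 0.4659
  diethyl ether: x = 0.2572, y = 0.2711
  THF: x = 0.3308, y = 0.1499
  ethyl acetate: x = 0.1093, y = 0.0463
  MEK: x = 0.1761, y = 0.0667

x_ethyl acetate = 0.1093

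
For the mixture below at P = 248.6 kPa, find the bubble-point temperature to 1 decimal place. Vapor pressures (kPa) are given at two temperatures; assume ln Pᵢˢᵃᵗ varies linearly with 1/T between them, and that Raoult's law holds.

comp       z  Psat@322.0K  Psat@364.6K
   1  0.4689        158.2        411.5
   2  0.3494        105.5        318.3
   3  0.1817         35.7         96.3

T = 352.7 K

Bubble-point temperature: ΣzᵢPᵢˢᵃᵗ(T) = P. Interpolate ln Pᵢˢᵃᵗ = aᵢ + bᵢ/T.
  T = 322.0 K: ΣzᵢPᵢˢᵃᵗ = 117.53 kPa
  T = 364.6 K: ΣzᵢPᵢˢᵃᵗ = 321.66 kPa
  T = 343.3 K: ΣzᵢPᵢˢᵃᵗ = 200.48 kPa
  T = 354.0 K: ΣzᵢPᵢˢᵃᵗ = 256.01 kPa
  T = 348.6 K: ΣzᵢPᵢˢᵃᵗ = 226.71 kPa
  T = 351.3 K: ΣzᵢPᵢˢᵃᵗ = 241.03 kPa
Interpolating between 351.3 K and 354.0 K gives T ≈ 352.7 K.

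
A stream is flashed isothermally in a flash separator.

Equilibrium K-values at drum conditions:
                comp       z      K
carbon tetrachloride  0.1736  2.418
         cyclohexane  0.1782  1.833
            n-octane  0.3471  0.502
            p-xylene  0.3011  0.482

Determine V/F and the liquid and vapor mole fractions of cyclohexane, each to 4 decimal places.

Rachford–Rice: g(V/F) = Σ zᵢ(Kᵢ−1)/(1+V/F(Kᵢ−1)) = 0.
g(0) = ΣzᵢKᵢ − 1 = 0.0658 and g(1) = 1 − Σzᵢ/Kᵢ = -0.4851, so a root lies in (0, 1).
Newton iteration, V/F⁰ = 0.5:
  V/F = 0.5000: g = -0.19182, g' = -0.4809 → V/F = 0.1011
  V/F = 0.1011: g = 0.00558, g' = -0.5576 → V/F = 0.1111
  V/F = 0.1111: g = 0.00003, g' = -0.5515 → V/F = 0.1112
Converged at V/F = 0.1112.
Compositions from xᵢ = zᵢ/(1+V/F(Kᵢ−1)), yᵢ = Kᵢxᵢ:
  carbon tetrachloride: x = 0.1500, y = 0.3626
  cyclohexane: x = 0.1631, y = 0.2989
  n-octane: x = 0.3674, y = 0.1845
  p-xylene: x = 0.3195, y = 0.1540

V/F = 0.1112, x_cyclohexane = 0.1631, y_cyclohexane = 0.2989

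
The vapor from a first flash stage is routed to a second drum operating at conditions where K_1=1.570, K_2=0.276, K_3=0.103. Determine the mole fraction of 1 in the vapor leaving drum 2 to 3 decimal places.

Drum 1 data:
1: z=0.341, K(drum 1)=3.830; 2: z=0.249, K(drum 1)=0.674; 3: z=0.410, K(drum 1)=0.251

Drum 1:
Material balance + equilibrium reduce to Σ zᵢ(Kᵢ−1)/(1+ψ₁(Kᵢ−1)) = 0.
Feasibility: ΣzᵢKᵢ = 1.577, Σzᵢ/Kᵢ = 2.092 — both > 1, two phases present.
Iterate (Newton) starting at ψ₁ = 0.5:
  ψ₁ = 0.500: g = -0.1883, g' = -1.094 → ψ₁ = 0.328
  ψ₁ = 0.328: g = 0.0027, g' = -1.172 → ψ₁ = 0.330
Converged at ψ₁ = 0.330.
Drum-1 compositions:
  1: x = 0.176, y = 0.675
  2: x = 0.279, y = 0.188
  3: x = 0.545, y = 0.137
Drum-2 feed = drum-1 vapor: z₂ = (0.6752, 0.1881, 0.1367).
Drum 2:
Let ψ₂ = V/F and solve Σ zᵢ(Kᵢ−1)/(1+ψ₂(Kᵢ−1)) = 0.
g(0) = ΣzᵢKᵢ − 1 = 0.126 and g(1) = 1 − Σzᵢ/Kᵢ = -1.439, so a root lies in (0, 1).
Iterate (Newton) starting at ψ₂ = 0.5:
  ψ₂ = 0.500: g = -0.1363, g' = -0.737 → ψ₂ = 0.315
  ψ₂ = 0.315: g = -0.0210, g' = -0.537 → ψ₂ = 0.276
  ψ₂ = 0.276: g = -0.0005, g' = -0.512 → ψ₂ = 0.275
Converged at ψ₂ = 0.275.
  1: x = 0.584, y = 0.917
  2: x = 0.235, y = 0.065
  3: x = 0.181, y = 0.019

y_1 (drum 2) = 0.917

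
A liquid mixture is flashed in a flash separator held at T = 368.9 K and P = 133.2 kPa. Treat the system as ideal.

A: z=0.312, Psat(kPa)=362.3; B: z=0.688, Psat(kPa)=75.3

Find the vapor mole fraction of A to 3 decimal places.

y_A = 0.549

Raoult's law: Kᵢ = Pᵢˢᵃᵗ/P = Pᵢˢᵃᵗ/133.2.
  K_A = 362.3/133.2 = 2.71997, K_B = 75.3/133.2 = 0.56532
Iterate (Newton) starting at ψ = 0.5:
  ψ = 0.500: g = -0.0936, g' = -0.479 → ψ = 0.305
  ψ = 0.305: g = 0.0074, g' = -0.570 → ψ = 0.318
Converged at ψ = 0.318.
Compositions from xᵢ = zᵢ/(1+ψ(Kᵢ−1)), yᵢ = Kᵢxᵢ:
  A: x = 0.202, y = 0.549
  B: x = 0.798, y = 0.451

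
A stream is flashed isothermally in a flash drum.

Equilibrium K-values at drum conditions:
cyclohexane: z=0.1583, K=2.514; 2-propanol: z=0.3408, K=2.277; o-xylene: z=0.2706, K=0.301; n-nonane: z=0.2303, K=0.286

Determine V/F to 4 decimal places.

V/F = 0.3358

Material balance + equilibrium reduce to Σ zᵢ(Kᵢ−1)/(1+V/F(Kᵢ−1)) = 0.
g(0) = ΣzᵢKᵢ − 1 = 0.3213 and g(1) = 1 − Σzᵢ/Kᵢ = -0.9169, so a root lies in (0, 1).
Newton iteration, V/F⁰ = 0.41:
  V/F = 0.4100: g = -0.06411, g' = -0.8720 → V/F = 0.3365
  V/F = 0.3365: g = -0.00057, g' = -0.8606 → V/F = 0.3358
Converged at V/F = 0.3358.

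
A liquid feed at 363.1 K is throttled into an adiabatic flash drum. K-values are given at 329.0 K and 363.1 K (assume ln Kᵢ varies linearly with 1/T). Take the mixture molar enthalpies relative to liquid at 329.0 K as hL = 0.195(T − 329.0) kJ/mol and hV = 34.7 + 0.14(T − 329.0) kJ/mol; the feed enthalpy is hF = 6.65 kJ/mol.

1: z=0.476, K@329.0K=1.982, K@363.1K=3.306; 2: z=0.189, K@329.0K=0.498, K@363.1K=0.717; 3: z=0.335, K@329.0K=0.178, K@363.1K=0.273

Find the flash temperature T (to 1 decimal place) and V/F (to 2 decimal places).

Adiabatic flash: solve Rachford–Rice at each trial T, then check hF = ψ·hV(T) + (1−ψ)·hL(T).
  T = 329.0 K: K = (1.982, 0.498, 0.178), RR gives ψ = 0.137, H_out = 4.744 kJ/mol
  T = 363.1 K: K = (3.306, 0.717, 0.273), RR gives ψ = 0.565, H_out = 25.184 kJ/mol
  T = 346.1 K: K = (2.594, 0.603, 0.223), RR gives ψ = 0.396, H_out = 16.710 kJ/mol
  T = 337.6 K: K = (2.277, 0.550, 0.200), RR gives ψ = 0.286, H_out = 11.466 kJ/mol
  T = 333.3 K: K = (2.126, 0.524, 0.189), RR gives ψ = 0.218, H_out = 8.343 kJ/mol
  T = 331.1 K: K = (2.052, 0.510, 0.183), RR gives ψ = 0.178, H_out = 6.572 kJ/mol
Linear interpolation between T = 331.1 (H_out = 6.572) and T = 333.3 (H_out = 8.343) on hF = 6.65 gives T ≈ 331.2 K, at which ψ = 0.18.

T = 331.2 K, V/F = 0.18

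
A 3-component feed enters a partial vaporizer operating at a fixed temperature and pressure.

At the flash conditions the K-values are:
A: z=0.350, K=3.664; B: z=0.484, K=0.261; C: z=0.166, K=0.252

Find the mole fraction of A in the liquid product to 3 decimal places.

Material balance + equilibrium reduce to Σ zᵢ(Kᵢ−1)/(1+ψ(Kᵢ−1)) = 0.
g(0) = ΣzᵢKᵢ − 1 = 0.451 and g(1) = 1 − Σzᵢ/Kᵢ = -1.609, so a root lies in (0, 1).
Newton iteration, ψ⁰ = 0.47:
  ψ = 0.470: g = -0.3255, g' = -1.331 → ψ = 0.225
  ψ = 0.225: g = 0.0040, g' = -1.484 → ψ = 0.228
Converged at ψ = 0.228.
Compositions from xᵢ = zᵢ/(1+ψ(Kᵢ−1)), yᵢ = Kᵢxᵢ:
  A: x = 0.218, y = 0.798
  B: x = 0.582, y = 0.152
  C: x = 0.200, y = 0.050

x_A = 0.218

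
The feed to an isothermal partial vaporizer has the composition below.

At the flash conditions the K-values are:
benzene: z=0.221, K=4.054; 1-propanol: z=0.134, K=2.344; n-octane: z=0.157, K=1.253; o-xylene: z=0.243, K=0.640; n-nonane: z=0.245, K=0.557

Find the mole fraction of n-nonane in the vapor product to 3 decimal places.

Rachford–Rice: g(ψ) = Σ zᵢ(Kᵢ−1)/(1+ψ(Kᵢ−1)) = 0.
g(0) = ΣzᵢKᵢ − 1 = 0.699 and g(1) = 1 − Σzᵢ/Kᵢ = -0.057, so a root lies in (0, 1).
Iterate (Newton) starting at ψ = 0.53:
  ψ = 0.530: g = 0.1480, g' = -0.521 → ψ = 0.814
  ψ = 0.814: g = 0.0191, g' = -0.412 → ψ = 0.860
  ψ = 0.860: g = 0.0001, g' = -0.407 → ψ = 0.861
Converged at ψ = 0.861.
Compositions from xᵢ = zᵢ/(1+ψ(Kᵢ−1)), yᵢ = Kᵢxᵢ:
  benzene: x = 0.061, y = 0.247
  1-propanol: x = 0.062, y = 0.146
  n-octane: x = 0.129, y = 0.162
  o-xylene: x = 0.352, y = 0.225
  n-nonane: x = 0.396, y = 0.221

y_n-nonane = 0.221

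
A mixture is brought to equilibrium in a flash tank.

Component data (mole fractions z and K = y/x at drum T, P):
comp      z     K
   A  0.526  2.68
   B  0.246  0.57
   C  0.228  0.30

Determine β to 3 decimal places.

β = 0.628

Let β = V/F and solve Σ zᵢ(Kᵢ−1)/(1+β(Kᵢ−1)) = 0.
g(0) = ΣzᵢKᵢ − 1 = 0.618 and g(1) = 1 − Σzᵢ/Kᵢ = -0.388, so a root lies in (0, 1).
Iterate (Newton) starting at β = 0.33:
  β = 0.330: g = 0.2377, g' = -0.865 → β = 0.605
  β = 0.605: g = 0.0186, g' = -0.784 → β = 0.628
Converged at β = 0.628.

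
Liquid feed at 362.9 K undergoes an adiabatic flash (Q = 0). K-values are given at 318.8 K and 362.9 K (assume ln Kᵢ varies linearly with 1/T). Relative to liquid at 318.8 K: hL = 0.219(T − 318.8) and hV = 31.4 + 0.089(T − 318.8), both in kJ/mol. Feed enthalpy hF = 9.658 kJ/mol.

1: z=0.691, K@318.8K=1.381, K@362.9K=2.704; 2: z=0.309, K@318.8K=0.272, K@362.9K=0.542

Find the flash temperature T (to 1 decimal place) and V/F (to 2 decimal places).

Adiabatic flash: solve Rachford–Rice at each trial T, then check hF = ψ·hV(T) + (1−ψ)·hL(T).
  T = 318.8 K: K = (1.381, 0.272), RR gives ψ = 0.138, H_out = 4.338 kJ/mol
  T = 362.9 K: K = (2.704, 0.542), RR gives ψ = 1.000, H_out = 35.325 kJ/mol
  T = 340.9 K: K = (1.976, 0.393), RR gives ψ = 0.822, H_out = 28.282 kJ/mol
  T = 329.9 K: K = (1.663, 0.329), RR gives ψ = 0.564, H_out = 19.337 kJ/mol
  T = 324.4 K: K = (1.519, 0.300), RR gives ψ = 0.392, H_out = 13.253 kJ/mol
  T = 321.6 K: K = (1.449, 0.286), RR gives ψ = 0.279, H_out = 9.286 kJ/mol
  T = 323.0 K: K = (1.484, 0.293), RR gives ψ = 0.339, H_out = 11.368 kJ/mol
  T = 322.3 K: K = (1.466, 0.289), RR gives ψ = 0.310, H_out = 10.354 kJ/mol
Linear interpolation between T = 321.6 (H_out = 9.286) and T = 322.3 (H_out = 10.354) on hF = 9.658 gives T ≈ 321.8 K, at which ψ = 0.29.

T = 321.8 K, V/F = 0.29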